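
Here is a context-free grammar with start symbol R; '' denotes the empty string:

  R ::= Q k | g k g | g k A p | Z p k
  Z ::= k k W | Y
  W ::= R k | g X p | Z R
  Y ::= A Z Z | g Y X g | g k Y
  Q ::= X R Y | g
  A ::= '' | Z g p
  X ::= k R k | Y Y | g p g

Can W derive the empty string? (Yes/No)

No

Nullable nonterminals: A.
No production of W has an RHS whose symbols are all nullable, so W is not nullable.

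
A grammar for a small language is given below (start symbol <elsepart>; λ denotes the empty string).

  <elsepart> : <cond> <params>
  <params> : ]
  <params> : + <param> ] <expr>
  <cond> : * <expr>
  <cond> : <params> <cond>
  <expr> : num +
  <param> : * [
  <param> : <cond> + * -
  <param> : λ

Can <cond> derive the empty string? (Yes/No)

No

Nullable nonterminals: <param>.
No production of <cond> has an RHS whose symbols are all nullable, so <cond> is not nullable.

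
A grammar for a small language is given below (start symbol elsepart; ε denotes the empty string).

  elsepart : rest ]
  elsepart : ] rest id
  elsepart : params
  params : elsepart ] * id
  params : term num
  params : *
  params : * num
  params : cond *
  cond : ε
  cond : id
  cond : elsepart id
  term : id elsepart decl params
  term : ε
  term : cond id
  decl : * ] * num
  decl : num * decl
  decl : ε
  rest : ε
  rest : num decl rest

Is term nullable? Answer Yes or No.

Yes

term has an ε-production, so term ⇒ ε.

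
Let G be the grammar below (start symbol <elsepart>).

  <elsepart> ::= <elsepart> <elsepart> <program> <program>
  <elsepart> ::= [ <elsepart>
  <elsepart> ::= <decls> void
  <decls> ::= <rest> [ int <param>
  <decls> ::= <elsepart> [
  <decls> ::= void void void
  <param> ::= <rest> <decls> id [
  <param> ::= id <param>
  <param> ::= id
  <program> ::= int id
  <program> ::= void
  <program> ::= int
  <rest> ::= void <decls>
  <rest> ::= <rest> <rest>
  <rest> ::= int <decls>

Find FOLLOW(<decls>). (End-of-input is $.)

{ [, id, int, void }

In <elsepart> ::= <decls> void: add FIRST(void) = { void }.
In <param> ::= <rest> <decls> id [: add FIRST(id [) = { id }.
In <rest> ::= void <decls>: <decls> is at the end, add FOLLOW(<rest>) = { [, int, void }.
In <rest> ::= int <decls>: <decls> is at the end, add FOLLOW(<rest>) = { [, int, void }.
Union: FOLLOW(<decls>) = { [, id, int, void }.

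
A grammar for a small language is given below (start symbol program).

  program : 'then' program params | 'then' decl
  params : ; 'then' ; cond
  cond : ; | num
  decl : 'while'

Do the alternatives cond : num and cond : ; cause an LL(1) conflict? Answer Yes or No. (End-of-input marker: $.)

No

FIRST(num) = { num } and FIRST(;) = { ; }.
The FIRST sets are disjoint and neither alternative is nullable — no conflict.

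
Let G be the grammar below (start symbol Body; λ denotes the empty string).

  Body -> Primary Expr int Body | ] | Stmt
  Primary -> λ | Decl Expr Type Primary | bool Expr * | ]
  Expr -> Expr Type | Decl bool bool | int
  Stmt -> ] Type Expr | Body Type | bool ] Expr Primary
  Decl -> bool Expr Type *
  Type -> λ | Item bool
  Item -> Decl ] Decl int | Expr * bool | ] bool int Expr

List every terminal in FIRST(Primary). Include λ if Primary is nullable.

Primary -> λ contributes λ.
From Primary -> Decl Expr Type Primary: add FIRST(Decl) = { bool }.
Primary -> bool Expr * contributes {bool}.
Primary -> ] contributes {]}.
Union: FIRST(Primary) = { ], bool, λ }.

{ ], bool, λ }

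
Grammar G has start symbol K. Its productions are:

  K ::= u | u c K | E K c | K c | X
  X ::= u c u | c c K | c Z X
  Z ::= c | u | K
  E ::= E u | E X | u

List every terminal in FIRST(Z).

{ c, u }

Z ::= c contributes {c}.
Z ::= u contributes {u}.
From Z ::= K: add FIRST(K) = { c, u }.
Union: FIRST(Z) = { c, u }.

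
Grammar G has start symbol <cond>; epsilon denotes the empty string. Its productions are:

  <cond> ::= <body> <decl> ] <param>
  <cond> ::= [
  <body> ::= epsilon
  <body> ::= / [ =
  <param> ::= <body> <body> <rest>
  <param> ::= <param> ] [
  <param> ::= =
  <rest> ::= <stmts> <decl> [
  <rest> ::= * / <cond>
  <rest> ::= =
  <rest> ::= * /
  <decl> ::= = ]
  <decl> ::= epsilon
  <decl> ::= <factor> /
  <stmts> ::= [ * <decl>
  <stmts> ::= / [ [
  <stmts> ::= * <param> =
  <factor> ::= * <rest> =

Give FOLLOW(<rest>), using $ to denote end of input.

{ $, =, ] }

In <param> ::= <body> <body> <rest>: <rest> is at the end, add FOLLOW(<param>) = { $, =, ] }.
In <factor> ::= * <rest> =: add FIRST(=) = { = }.
Union: FOLLOW(<rest>) = { $, =, ] }.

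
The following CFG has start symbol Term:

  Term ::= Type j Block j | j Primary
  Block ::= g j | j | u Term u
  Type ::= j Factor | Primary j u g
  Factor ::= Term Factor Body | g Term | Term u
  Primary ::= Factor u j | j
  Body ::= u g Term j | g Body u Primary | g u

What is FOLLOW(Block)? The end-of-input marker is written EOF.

{ j }

In Term ::= Type j Block j: add FIRST(j) = { j }.
Union: FOLLOW(Block) = { j }.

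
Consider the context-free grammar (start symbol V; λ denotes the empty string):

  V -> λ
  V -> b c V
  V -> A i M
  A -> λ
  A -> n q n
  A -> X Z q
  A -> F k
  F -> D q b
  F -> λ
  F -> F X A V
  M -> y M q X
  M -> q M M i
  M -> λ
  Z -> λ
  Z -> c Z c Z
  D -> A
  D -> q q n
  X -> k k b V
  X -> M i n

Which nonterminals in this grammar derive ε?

{ A, D, F, M, V, Z }

Directly nullable (have an λ-production): V, A, F, M, Z.
D -> A with every symbol nullable, so D is nullable.
No other nonterminal has a production whose RHS symbols are all nullable.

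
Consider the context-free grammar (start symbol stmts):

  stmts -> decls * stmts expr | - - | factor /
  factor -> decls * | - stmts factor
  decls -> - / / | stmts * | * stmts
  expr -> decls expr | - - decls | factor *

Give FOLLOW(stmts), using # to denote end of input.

stmts is the start symbol, so # ∈ FOLLOW(stmts).
In stmts -> decls * stmts expr: add FIRST(expr) = { *, - }.
In factor -> - stmts factor: add FIRST(factor) = { *, - }.
In decls -> stmts *: add FIRST(*) = { * }.
In decls -> * stmts: stmts is at the end, add FOLLOW(decls) = { #, *, - }.
Union: FOLLOW(stmts) = { #, *, - }.

{ #, *, - }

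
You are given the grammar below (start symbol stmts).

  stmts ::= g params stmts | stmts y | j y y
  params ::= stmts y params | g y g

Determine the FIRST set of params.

From params ::= stmts y params: add FIRST(stmts) = { g, j }.
params ::= g y g contributes {g}.
Union: FIRST(params) = { g, j }.

{ g, j }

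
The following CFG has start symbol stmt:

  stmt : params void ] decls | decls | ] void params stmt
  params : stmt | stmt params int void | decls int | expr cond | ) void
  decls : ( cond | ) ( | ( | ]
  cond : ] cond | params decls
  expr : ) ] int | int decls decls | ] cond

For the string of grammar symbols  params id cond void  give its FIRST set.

{ (, ), ], int }

Add FIRST(params) = { (, ), ], int }; params is not nullable, stop.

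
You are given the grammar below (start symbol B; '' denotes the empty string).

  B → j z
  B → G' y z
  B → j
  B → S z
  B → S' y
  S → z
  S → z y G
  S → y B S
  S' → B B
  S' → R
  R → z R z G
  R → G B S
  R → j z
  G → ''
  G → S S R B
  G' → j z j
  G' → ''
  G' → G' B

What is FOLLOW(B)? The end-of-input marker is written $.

B is the start symbol, so $ ∈ FOLLOW(B).
In S → y B S: add FIRST(S) = { y, z }.
In S' → B B: add FIRST(B) = { j, y, z }.
In S' → B B: B is at the end, add FOLLOW(S') = { y }.
In R → G B S: add FIRST(S) = { y, z }.
In G → S S R B: B is at the end, add FOLLOW(G) = { j, y, z }.
In G' → G' B: B is at the end, add FOLLOW(G') = { j, y, z }.
Union: FOLLOW(B) = { $, j, y, z }.

{ $, j, y, z }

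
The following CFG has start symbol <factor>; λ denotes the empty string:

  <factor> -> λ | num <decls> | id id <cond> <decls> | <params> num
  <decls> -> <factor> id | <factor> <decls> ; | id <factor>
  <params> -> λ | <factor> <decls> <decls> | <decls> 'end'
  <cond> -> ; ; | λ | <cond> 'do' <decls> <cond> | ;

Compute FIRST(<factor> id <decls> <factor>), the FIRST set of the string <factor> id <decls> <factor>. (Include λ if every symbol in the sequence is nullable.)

{ id, num }

Add FIRST(<factor>)\{λ} = { id, num }; <factor> is nullable, continue.
id is a terminal; add {id} and stop.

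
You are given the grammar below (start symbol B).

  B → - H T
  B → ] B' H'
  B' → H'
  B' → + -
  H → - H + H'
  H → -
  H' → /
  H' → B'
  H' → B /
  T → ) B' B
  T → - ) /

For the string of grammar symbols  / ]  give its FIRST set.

{ / }

/ is a terminal; add {/} and stop.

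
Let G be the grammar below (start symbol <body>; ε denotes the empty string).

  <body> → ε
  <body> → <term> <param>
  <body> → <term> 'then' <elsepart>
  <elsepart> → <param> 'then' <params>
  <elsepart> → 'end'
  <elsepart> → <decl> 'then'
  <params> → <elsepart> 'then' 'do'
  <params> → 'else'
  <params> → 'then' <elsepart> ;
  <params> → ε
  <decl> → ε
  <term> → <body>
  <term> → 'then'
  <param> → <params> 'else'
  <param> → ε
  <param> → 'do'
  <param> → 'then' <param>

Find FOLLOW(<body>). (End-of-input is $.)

<body> is the start symbol, so $ ∈ FOLLOW(<body>).
In <term> → <body>: <body> is at the end, add FOLLOW(<term>) = { $, 'do', 'else', 'end', 'then' }.
Union: FOLLOW(<body>) = { $, 'do', 'else', 'end', 'then' }.

{ $, 'do', 'else', 'end', 'then' }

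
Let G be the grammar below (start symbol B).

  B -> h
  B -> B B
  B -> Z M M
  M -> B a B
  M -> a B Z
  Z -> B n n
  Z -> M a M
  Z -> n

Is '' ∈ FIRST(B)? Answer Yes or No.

No nonterminal in this grammar is nullable.
No production of B has an RHS whose symbols are all nullable, so B is not nullable.

No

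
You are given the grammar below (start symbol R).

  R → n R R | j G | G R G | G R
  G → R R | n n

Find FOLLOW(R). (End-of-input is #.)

R is the start symbol, so # ∈ FOLLOW(R).
In R → n R R: add FIRST(R) = { j, n }.
In R → n R R: R is at the end, add FOLLOW(R) = { #, j, n }.
In R → G R G: add FIRST(G) = { j, n }.
In R → G R: R is at the end, add FOLLOW(R) = { #, j, n }.
In G → R R: add FIRST(R) = { j, n }.
In G → R R: R is at the end, add FOLLOW(G) = { #, j, n }.
Union: FOLLOW(R) = { #, j, n }.

{ #, j, n }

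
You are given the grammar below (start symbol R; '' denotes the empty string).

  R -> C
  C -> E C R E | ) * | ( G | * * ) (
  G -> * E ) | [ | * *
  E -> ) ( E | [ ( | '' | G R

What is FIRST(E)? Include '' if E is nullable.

{ ), *, [, '' }

E -> ) ( E contributes {)}.
E -> [ ( contributes {[}.
E -> '' contributes ''.
From E -> G R: add FIRST(G) = { *, [ }.
Union: FIRST(E) = { ), *, [, '' }.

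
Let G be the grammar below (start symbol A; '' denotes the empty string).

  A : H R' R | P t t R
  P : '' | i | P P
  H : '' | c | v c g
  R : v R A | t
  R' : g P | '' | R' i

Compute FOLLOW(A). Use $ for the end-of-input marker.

A is the start symbol, so $ ∈ FOLLOW(A).
In R : v R A: A is at the end, add FOLLOW(R) = { $, c, g, i, t, v }.
Union: FOLLOW(A) = { $, c, g, i, t, v }.

{ $, c, g, i, t, v }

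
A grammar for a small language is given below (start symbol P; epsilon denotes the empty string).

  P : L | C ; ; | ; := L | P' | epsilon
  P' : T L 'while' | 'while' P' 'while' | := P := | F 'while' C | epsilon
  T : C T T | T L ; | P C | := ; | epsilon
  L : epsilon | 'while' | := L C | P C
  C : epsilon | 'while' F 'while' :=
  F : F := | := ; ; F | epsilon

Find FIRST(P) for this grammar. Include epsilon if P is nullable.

From P : L: add FIRST(L) = { 'while', :=, ;, epsilon } (including epsilon since L is nullable).
From P : C ; ;: C nullable, take FIRST(C) ∪ {;} = { 'while', ; }.
P : ; := L contributes {;}.
From P : P': add FIRST(P') = { 'while', :=, ;, epsilon } (including epsilon since P' is nullable).
P : epsilon contributes epsilon.
Union: FIRST(P) = { 'while', :=, ;, epsilon }.

{ 'while', :=, ;, epsilon }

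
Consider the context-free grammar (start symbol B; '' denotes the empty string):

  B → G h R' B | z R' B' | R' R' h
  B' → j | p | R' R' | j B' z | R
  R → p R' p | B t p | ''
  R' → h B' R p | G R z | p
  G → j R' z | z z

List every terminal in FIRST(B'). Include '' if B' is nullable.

{ h, j, p, z, '' }

B' → j contributes {j}.
B' → p contributes {p}.
From B' → R' R': add FIRST(R') = { h, j, p, z }.
B' → j B' z contributes {j}.
From B' → R: add FIRST(R) = { h, j, p, z, '' } (including '' since R is nullable).
Union: FIRST(B') = { h, j, p, z, '' }.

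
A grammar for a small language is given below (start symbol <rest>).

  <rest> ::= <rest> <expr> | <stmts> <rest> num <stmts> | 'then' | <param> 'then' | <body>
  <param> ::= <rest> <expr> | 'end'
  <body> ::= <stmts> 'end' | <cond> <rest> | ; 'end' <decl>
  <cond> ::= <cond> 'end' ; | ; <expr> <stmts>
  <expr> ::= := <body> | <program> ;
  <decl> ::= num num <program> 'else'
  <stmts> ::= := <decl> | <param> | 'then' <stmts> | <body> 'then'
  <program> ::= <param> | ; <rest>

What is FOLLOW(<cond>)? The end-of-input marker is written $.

{ 'end', 'then', :=, ; }

In <body> ::= <cond> <rest>: add FIRST(<rest>) = { 'end', 'then', :=, ; }.
In <cond> ::= <cond> 'end' ;: add FIRST('end' ;) = { 'end' }.
Union: FOLLOW(<cond>) = { 'end', 'then', :=, ; }.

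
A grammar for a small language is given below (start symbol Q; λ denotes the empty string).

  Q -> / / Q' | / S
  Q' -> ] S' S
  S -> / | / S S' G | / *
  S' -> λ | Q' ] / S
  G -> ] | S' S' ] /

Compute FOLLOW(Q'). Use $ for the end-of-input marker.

{ $, ] }

In Q -> / / Q': Q' is at the end, add FOLLOW(Q) = { $ }.
In S' -> Q' ] / S: add FIRST(] / S) = { ] }.
Union: FOLLOW(Q') = { $, ] }.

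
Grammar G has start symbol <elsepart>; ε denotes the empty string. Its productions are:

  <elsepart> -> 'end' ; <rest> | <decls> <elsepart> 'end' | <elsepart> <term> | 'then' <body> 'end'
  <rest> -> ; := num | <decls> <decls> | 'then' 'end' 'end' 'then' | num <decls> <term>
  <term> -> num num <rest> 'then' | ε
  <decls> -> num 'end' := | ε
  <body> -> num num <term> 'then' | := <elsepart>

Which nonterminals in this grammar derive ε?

Directly nullable (have an ε-production): <term>, <decls>.
<rest> -> <decls> <decls> with every symbol nullable, so <rest> is nullable.
No other nonterminal has a production whose RHS symbols are all nullable.

{ <decls>, <rest>, <term> }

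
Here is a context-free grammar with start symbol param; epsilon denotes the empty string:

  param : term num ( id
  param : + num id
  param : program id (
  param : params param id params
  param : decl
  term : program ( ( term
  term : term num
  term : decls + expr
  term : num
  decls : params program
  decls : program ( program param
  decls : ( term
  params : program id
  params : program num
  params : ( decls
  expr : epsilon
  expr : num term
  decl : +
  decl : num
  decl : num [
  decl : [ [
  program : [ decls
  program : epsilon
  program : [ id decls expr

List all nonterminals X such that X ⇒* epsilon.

{ expr, program }

Directly nullable (have an epsilon-production): expr, program.
No other nonterminal has a production whose RHS symbols are all nullable.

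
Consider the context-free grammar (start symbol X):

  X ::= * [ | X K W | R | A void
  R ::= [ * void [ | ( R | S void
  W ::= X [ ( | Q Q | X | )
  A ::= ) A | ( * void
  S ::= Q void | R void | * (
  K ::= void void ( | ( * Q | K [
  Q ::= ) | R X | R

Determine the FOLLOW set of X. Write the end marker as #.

X is the start symbol, so # ∈ FOLLOW(X).
In X ::= X K W: add FIRST(K W) = { (, void }.
In W ::= X [ (: add FIRST([ () = { [ }.
In W ::= X: X is at the end, add FOLLOW(W) = { #, (, ), *, [, void }.
In Q ::= R X: X is at the end, add FOLLOW(Q) = { #, (, ), *, [, void }.
Union: FOLLOW(X) = { #, (, ), *, [, void }.

{ #, (, ), *, [, void }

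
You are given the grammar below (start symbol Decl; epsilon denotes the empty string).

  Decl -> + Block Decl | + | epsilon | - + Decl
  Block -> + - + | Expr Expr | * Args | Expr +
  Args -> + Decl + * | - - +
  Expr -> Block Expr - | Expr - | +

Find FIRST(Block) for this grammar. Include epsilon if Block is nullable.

Block -> + - + contributes {+}.
From Block -> Expr Expr: add FIRST(Expr) = { *, + }.
Block -> * Args contributes {*}.
From Block -> Expr +: add FIRST(Expr) = { *, + }.
Union: FIRST(Block) = { *, + }.

{ *, + }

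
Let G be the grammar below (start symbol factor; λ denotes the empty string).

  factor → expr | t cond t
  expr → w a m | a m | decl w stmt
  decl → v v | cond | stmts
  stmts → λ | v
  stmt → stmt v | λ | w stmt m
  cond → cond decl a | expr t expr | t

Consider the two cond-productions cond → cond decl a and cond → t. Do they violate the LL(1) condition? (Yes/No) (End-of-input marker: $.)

FIRST(cond decl a) = { a, t, v, w } and FIRST(t) = { t }.
Both contain t, so the two alternatives are not disjoint — LL(1) conflict.

Yes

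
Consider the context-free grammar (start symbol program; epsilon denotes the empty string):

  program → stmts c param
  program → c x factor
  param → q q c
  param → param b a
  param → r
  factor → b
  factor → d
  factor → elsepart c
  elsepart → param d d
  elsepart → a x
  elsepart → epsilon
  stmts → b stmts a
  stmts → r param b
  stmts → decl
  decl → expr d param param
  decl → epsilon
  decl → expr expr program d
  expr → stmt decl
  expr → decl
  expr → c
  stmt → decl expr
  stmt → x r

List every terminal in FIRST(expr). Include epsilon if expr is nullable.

{ b, c, d, r, x, epsilon }

From expr → stmt decl: stmt, decl nullable, take FIRST(stmt) ∪ FIRST(decl) = { b, c, d, r, x }; also epsilon since the whole RHS is nullable.
From expr → decl: add FIRST(decl) = { b, c, d, r, x, epsilon } (including epsilon since decl is nullable).
expr → c contributes {c}.
Union: FIRST(expr) = { b, c, d, r, x, epsilon }.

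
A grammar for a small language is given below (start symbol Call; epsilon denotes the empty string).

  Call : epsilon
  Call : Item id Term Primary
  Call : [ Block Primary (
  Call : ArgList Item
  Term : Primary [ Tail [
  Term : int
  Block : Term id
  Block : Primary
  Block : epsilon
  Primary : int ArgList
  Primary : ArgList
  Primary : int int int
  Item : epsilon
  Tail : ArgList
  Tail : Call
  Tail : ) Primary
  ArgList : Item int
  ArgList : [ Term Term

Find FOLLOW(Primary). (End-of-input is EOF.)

{ EOF, (, [, int }

In Call : Item id Term Primary: Primary is at the end, add FOLLOW(Call) = { EOF, [ }.
In Call : [ Block Primary (: add FIRST(() = { ( }.
In Term : Primary [ Tail [: add FIRST([ Tail [) = { [ }.
In Block : Primary: Primary is at the end, add FOLLOW(Block) = { [, int }.
In Tail : ) Primary: Primary is at the end, add FOLLOW(Tail) = { [ }.
Union: FOLLOW(Primary) = { EOF, (, [, int }.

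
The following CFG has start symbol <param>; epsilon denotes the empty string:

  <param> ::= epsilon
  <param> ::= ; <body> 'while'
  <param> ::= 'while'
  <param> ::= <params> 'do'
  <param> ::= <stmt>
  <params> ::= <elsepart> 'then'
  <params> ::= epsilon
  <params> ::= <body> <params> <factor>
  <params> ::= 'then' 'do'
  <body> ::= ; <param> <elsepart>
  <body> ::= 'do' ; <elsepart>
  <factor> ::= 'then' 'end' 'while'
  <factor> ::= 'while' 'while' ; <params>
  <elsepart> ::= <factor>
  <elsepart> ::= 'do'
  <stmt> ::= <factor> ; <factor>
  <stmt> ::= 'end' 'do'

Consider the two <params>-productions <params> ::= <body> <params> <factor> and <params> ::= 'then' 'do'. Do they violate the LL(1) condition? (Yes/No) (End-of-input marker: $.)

FIRST(<body> <params> <factor>) = { 'do', ; } and FIRST('then' 'do') = { 'then' }.
The FIRST sets are disjoint and neither alternative is nullable — no conflict.

No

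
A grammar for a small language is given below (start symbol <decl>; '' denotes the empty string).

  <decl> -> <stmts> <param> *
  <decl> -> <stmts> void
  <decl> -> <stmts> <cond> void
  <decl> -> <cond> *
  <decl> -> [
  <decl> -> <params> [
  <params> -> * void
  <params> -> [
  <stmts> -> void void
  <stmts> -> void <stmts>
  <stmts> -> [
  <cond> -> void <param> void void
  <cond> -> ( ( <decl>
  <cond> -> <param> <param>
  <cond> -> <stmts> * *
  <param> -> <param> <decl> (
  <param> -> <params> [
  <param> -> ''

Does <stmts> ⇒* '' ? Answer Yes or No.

Nullable nonterminals: <cond>, <param>.
No production of <stmts> has an RHS whose symbols are all nullable, so <stmts> is not nullable.

No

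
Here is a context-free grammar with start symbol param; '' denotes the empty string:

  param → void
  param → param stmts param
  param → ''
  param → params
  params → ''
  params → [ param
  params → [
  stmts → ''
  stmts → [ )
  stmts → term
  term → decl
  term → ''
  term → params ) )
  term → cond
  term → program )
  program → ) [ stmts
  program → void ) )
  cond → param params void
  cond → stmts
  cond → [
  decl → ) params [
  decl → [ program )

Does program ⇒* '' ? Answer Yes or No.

Nullable nonterminals: cond, param, params, stmts, term.
No production of program has an RHS whose symbols are all nullable, so program is not nullable.

No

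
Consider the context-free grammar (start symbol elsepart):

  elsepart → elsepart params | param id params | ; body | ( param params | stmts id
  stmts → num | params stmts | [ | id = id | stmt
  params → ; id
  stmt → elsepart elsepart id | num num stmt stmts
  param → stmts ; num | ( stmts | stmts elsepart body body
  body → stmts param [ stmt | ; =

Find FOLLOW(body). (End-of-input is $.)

{ $, (, ;, [, id, num }

In elsepart → ; body: body is at the end, add FOLLOW(elsepart) = { $, (, ;, [, id, num }.
In param → stmts elsepart body body: add FIRST(body) = { (, ;, [, id, num }.
In param → stmts elsepart body body: body is at the end, add FOLLOW(param) = { ;, [, id }.
Union: FOLLOW(body) = { $, (, ;, [, id, num }.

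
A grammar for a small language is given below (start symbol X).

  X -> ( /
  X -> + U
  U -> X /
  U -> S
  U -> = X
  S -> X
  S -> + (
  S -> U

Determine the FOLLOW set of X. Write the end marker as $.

X is the start symbol, so $ ∈ FOLLOW(X).
In U -> X /: add FIRST(/) = { / }.
In U -> = X: X is at the end, add FOLLOW(U) = { $, / }.
In S -> X: X is at the end, add FOLLOW(S) = { $, / }.
Union: FOLLOW(X) = { $, / }.

{ $, / }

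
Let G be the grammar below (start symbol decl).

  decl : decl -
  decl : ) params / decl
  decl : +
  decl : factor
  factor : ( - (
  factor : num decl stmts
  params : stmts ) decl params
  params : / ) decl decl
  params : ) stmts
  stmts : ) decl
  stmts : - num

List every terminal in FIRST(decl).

From decl : decl -: add FIRST(decl) = { (, ), +, num }.
decl : ) params / decl contributes {)}.
decl : + contributes {+}.
From decl : factor: add FIRST(factor) = { (, num }.
Union: FIRST(decl) = { (, ), +, num }.

{ (, ), +, num }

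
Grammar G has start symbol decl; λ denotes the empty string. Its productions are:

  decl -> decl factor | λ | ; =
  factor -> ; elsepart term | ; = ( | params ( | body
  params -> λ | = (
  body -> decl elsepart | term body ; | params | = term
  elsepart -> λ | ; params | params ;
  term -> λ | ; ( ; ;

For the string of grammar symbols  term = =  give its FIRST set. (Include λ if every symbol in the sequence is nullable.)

Add FIRST(term)\{λ} = { ; }; term is nullable, continue.
= is a terminal; add {=} and stop.

{ ;, = }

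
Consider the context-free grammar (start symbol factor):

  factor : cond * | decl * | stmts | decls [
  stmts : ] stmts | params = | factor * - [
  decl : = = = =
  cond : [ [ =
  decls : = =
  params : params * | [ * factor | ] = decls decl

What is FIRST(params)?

From params : params *: add FIRST(params) = { [, ] }.
params : [ * factor contributes {[}.
params : ] = decls decl contributes {]}.
Union: FIRST(params) = { [, ] }.

{ [, ] }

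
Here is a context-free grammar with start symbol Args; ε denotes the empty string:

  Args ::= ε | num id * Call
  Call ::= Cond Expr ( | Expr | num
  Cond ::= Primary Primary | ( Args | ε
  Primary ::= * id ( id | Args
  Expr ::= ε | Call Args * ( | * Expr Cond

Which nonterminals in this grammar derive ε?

Directly nullable (have an ε-production): Args, Cond, Expr.
Primary ::= Args with every symbol nullable, so Primary is nullable.
Call ::= Expr with every symbol nullable, so Call is nullable.

{ Args, Call, Cond, Expr, Primary }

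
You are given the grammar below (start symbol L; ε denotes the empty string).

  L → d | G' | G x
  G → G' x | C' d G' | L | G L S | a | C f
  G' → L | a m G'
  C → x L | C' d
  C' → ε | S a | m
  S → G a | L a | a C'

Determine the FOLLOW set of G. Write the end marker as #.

{ a, d, m, x }

In L → G x: add FIRST(x) = { x }.
In G → G L S: add FIRST(L S) = { a, d, m, x }.
In S → G a: add FIRST(a) = { a }.
Union: FOLLOW(G) = { a, d, m, x }.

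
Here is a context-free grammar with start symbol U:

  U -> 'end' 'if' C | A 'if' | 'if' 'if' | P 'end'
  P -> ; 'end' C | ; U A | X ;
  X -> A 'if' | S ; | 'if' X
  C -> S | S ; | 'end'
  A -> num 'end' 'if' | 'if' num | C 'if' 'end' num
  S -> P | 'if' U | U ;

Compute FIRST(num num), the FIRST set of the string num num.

{ num }

num is a terminal; add {num} and stop.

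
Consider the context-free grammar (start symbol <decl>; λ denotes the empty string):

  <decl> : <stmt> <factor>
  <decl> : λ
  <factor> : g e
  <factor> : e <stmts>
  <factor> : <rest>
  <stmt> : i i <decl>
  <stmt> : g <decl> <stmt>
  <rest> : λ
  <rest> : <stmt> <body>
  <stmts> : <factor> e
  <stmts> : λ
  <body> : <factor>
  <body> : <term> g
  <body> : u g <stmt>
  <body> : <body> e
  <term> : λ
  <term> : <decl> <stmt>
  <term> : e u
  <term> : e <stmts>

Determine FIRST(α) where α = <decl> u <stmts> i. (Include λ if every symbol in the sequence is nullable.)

Add FIRST(<decl>)\{λ} = { g, i }; <decl> is nullable, continue.
u is a terminal; add {u} and stop.

{ g, i, u }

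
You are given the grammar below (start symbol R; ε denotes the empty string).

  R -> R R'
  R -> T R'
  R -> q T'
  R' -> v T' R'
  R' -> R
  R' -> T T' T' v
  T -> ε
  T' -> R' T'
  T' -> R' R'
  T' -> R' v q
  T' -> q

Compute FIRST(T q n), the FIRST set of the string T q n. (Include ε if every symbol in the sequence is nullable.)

Add FIRST(T)\{ε} = {  }; T is nullable, continue.
q is a terminal; add {q} and stop.

{ q }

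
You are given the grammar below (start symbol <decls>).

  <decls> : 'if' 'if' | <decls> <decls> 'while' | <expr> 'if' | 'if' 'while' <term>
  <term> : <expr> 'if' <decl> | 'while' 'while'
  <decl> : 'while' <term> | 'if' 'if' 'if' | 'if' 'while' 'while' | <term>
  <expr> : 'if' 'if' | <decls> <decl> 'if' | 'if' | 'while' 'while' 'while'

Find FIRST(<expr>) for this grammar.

{ 'if', 'while' }

<expr> : 'if' 'if' contributes {'if'}.
From <expr> : <decls> <decl> 'if': add FIRST(<decls>) = { 'if', 'while' }.
<expr> : 'if' contributes {'if'}.
<expr> : 'while' 'while' 'while' contributes {'while'}.
Union: FIRST(<expr>) = { 'if', 'while' }.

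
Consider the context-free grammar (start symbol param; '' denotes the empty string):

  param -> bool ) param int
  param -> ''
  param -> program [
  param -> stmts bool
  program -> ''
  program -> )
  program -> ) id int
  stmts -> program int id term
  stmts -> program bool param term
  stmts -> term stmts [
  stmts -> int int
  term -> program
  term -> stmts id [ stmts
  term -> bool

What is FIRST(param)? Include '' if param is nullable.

{ ), [, bool, int, '' }

param -> bool ) param int contributes {bool}.
param -> '' contributes ''.
From param -> program [: program nullable, take FIRST(program) ∪ {[} = { ), [ }.
From param -> stmts bool: add FIRST(stmts) = { ), bool, int }.
Union: FIRST(param) = { ), [, bool, int, '' }.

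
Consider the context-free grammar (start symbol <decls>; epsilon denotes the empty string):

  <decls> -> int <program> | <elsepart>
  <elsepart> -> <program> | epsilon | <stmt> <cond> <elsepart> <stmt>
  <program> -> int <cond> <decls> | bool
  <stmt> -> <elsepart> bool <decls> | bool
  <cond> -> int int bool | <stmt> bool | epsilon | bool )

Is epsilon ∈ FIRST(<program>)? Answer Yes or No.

No

Nullable nonterminals: <cond>, <decls>, <elsepart>.
No production of <program> has an RHS whose symbols are all nullable, so <program> is not nullable.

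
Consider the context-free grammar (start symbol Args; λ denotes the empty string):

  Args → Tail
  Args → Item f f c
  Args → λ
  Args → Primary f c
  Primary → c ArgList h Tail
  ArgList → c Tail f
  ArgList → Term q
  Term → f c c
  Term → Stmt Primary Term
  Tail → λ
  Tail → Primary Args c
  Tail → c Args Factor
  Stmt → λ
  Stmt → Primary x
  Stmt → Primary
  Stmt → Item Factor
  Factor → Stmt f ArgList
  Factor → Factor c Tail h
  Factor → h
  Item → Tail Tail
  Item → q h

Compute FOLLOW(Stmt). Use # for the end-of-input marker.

{ c, f }

In Term → Stmt Primary Term: add FIRST(Primary Term) = { c }.
In Factor → Stmt f ArgList: add FIRST(f ArgList) = { f }.
Union: FOLLOW(Stmt) = { c, f }.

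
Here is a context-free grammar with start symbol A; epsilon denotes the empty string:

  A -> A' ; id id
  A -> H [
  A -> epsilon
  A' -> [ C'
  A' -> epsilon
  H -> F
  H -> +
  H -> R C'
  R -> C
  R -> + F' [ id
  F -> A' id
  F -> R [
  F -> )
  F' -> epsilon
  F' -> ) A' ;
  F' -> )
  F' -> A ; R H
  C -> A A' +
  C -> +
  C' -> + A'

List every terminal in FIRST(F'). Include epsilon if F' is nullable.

{ ), +, ;, [, id, epsilon }

F' -> epsilon contributes epsilon.
F' -> ) A' ; contributes {)}.
F' -> ) contributes {)}.
From F' -> A ; R H: A nullable, take FIRST(A) ∪ {;} = { ), +, ;, [, id }.
Union: FIRST(F') = { ), +, ;, [, id, epsilon }.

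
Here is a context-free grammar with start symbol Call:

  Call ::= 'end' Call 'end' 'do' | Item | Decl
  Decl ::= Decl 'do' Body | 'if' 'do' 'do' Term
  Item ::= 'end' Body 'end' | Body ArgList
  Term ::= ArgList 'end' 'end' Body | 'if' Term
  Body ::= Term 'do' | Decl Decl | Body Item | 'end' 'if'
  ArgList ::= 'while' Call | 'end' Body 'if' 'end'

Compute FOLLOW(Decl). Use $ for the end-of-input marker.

In Call ::= Decl: Decl is at the end, add FOLLOW(Call) = { $, 'do', 'end', 'if', 'while' }.
In Decl ::= Decl 'do' Body: add FIRST('do' Body) = { 'do' }.
In Body ::= Decl Decl: add FIRST(Decl) = { 'if' }.
In Body ::= Decl Decl: Decl is at the end, add FOLLOW(Body) = { $, 'do', 'end', 'if', 'while' }.
Union: FOLLOW(Decl) = { $, 'do', 'end', 'if', 'while' }.

{ $, 'do', 'end', 'if', 'while' }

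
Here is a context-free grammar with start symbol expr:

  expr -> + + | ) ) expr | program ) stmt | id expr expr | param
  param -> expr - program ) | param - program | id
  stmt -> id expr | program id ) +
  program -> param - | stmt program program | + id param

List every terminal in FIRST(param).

{ ), +, id }

From param -> expr - program ): add FIRST(expr) = { ), +, id }.
From param -> param - program: add FIRST(param) = { ), +, id }.
param -> id contributes {id}.
Union: FIRST(param) = { ), +, id }.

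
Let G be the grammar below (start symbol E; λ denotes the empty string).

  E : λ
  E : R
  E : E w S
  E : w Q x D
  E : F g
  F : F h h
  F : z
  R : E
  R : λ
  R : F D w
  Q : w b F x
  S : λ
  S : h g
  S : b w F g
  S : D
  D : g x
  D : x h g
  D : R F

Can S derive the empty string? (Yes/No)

Yes

S has an λ-production, so S ⇒ λ.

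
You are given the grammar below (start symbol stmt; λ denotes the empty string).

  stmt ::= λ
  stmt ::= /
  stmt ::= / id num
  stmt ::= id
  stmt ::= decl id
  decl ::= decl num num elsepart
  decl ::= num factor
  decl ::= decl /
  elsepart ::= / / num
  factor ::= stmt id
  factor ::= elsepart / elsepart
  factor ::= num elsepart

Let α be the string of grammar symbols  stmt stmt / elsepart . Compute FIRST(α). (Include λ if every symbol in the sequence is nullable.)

Add FIRST(stmt)\{λ} = { /, id, num }; stmt is nullable, continue.
Add FIRST(stmt)\{λ} = { /, id, num }; stmt is nullable, continue.
/ is a terminal; add {/} and stop.

{ /, id, num }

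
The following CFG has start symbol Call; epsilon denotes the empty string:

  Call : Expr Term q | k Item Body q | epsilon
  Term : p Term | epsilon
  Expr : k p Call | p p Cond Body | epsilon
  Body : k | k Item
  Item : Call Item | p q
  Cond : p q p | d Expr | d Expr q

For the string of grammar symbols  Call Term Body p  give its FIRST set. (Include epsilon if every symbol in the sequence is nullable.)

{ k, p, q }

Add FIRST(Call)\{epsilon} = { k, p, q }; Call is nullable, continue.
Add FIRST(Term)\{epsilon} = { p }; Term is nullable, continue.
Add FIRST(Body) = { k }; Body is not nullable, stop.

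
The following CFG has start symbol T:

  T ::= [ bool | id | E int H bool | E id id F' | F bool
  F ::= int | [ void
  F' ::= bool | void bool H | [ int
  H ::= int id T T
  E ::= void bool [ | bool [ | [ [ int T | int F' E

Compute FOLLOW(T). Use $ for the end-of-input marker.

{ $, [, bool, id, int, void }

T is the start symbol, so $ ∈ FOLLOW(T).
In H ::= int id T T: add FIRST(T) = { [, bool, id, int, void }.
In H ::= int id T T: T is at the end, add FOLLOW(H) = { $, [, bool, id, int, void }.
In E ::= [ [ int T: T is at the end, add FOLLOW(E) = { id, int }.
Union: FOLLOW(T) = { $, [, bool, id, int, void }.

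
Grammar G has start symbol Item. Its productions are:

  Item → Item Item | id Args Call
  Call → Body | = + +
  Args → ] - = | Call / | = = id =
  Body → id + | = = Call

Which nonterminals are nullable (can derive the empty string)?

{ } (none)

No nonterminal has an empty production or an RHS whose symbols are all nullable.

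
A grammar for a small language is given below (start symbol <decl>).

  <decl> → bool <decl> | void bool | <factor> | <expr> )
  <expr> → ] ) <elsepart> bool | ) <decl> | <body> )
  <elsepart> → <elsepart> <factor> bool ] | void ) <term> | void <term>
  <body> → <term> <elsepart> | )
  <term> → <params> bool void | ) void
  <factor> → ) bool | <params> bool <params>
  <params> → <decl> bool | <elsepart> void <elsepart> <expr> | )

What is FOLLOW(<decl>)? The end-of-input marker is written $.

<decl> is the start symbol, so $ ∈ FOLLOW(<decl>).
In <decl> → bool <decl>: <decl> is at the end, add FOLLOW(<decl>) = { $, ), bool }.
In <expr> → ) <decl>: <decl> is at the end, add FOLLOW(<expr>) = { $, ), bool }.
In <params> → <decl> bool: add FIRST(bool) = { bool }.
Union: FOLLOW(<decl>) = { $, ), bool }.

{ $, ), bool }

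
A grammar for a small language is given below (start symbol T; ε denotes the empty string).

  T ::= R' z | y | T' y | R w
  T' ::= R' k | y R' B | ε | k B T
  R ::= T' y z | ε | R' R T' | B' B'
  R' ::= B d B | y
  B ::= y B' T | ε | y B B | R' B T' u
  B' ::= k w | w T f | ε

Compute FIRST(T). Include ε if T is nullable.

{ d, k, w, y }

From T ::= R' z: add FIRST(R') = { d, y }.
T ::= y contributes {y}.
From T ::= T' y: T' nullable, take FIRST(T') ∪ {y} = { d, k, y }.
From T ::= R w: R nullable, take FIRST(R) ∪ {w} = { d, k, w, y }.
Union: FIRST(T) = { d, k, w, y }.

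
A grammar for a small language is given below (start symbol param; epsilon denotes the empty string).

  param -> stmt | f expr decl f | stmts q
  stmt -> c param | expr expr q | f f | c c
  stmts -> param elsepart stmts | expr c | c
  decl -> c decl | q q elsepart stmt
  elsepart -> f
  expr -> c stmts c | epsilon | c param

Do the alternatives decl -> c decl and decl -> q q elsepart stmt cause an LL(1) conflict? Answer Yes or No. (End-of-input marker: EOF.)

No

FIRST(c decl) = { c } and FIRST(q q elsepart stmt) = { q }.
The FIRST sets are disjoint and neither alternative is nullable — no conflict.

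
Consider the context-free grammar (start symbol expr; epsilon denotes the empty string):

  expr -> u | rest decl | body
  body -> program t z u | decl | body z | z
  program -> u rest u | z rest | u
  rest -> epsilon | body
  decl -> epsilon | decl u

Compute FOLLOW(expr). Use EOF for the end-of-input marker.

expr is the start symbol, so EOF ∈ FOLLOW(expr).
Union: FOLLOW(expr) = { EOF }.

{ EOF }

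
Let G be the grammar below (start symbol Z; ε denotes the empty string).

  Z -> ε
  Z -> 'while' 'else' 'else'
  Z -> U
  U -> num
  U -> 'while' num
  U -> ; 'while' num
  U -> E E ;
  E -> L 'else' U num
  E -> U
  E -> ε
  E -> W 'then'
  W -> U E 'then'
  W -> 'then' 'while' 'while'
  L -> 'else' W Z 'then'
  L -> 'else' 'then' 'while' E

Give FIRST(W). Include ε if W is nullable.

{ 'else', 'then', 'while', ;, num }

From W -> U E 'then': add FIRST(U) = { 'else', 'then', 'while', ;, num }.
W -> 'then' 'while' 'while' contributes {'then'}.
Union: FIRST(W) = { 'else', 'then', 'while', ;, num }.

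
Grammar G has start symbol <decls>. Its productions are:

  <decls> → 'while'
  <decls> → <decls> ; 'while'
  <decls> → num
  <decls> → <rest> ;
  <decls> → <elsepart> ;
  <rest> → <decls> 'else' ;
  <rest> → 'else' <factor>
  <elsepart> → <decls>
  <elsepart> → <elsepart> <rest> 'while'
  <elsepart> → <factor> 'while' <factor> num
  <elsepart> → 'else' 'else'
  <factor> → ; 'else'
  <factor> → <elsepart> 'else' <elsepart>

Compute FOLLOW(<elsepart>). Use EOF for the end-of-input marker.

{ 'else', 'while', ;, num }

In <decls> → <elsepart> ;: add FIRST(;) = { ; }.
In <elsepart> → <elsepart> <rest> 'while': add FIRST(<rest> 'while') = { 'else', 'while', ;, num }.
In <factor> → <elsepart> 'else' <elsepart>: add FIRST('else' <elsepart>) = { 'else' }.
In <factor> → <elsepart> 'else' <elsepart>: <elsepart> is at the end, add FOLLOW(<factor>) = { 'while', ;, num }.
Union: FOLLOW(<elsepart>) = { 'else', 'while', ;, num }.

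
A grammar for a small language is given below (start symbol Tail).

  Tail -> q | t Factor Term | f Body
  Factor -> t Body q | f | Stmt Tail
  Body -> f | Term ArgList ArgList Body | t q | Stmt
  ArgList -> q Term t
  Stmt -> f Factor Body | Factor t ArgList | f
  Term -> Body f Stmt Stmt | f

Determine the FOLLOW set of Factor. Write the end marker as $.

In Tail -> t Factor Term: add FIRST(Term) = { f, t }.
In Stmt -> f Factor Body: add FIRST(Body) = { f, t }.
In Stmt -> Factor t ArgList: add FIRST(t ArgList) = { t }.
Union: FOLLOW(Factor) = { f, t }.

{ f, t }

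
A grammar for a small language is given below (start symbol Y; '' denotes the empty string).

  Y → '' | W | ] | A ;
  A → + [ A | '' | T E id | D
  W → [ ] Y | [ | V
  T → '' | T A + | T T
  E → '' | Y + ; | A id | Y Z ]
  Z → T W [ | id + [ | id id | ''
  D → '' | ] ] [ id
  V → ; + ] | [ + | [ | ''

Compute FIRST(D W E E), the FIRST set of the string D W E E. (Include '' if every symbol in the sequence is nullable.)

Add FIRST(D)\{''} = { ] }; D is nullable, continue.
Add FIRST(W)\{''} = { ;, [ }; W is nullable, continue.
Add FIRST(E)\{''} = { +, ;, [, ], id }; E is nullable, continue.
Add FIRST(E)\{''} = { +, ;, [, ], id }; E is nullable, continue.
Every symbol is nullable, so include ''.

{ +, ;, [, ], id, '' }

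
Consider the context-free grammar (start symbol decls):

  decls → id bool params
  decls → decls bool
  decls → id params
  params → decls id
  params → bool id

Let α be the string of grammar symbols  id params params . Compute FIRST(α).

{ id }

id is a terminal; add {id} and stop.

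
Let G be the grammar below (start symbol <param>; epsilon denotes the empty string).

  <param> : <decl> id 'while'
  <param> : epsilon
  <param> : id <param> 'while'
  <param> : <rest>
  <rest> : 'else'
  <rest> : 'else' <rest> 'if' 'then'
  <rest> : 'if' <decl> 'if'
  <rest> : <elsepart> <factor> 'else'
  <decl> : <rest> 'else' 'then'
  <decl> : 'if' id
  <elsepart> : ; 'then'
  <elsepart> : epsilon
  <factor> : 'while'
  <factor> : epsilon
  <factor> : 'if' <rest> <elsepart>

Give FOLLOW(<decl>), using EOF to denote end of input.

{ 'if', id }

In <param> : <decl> id 'while': add FIRST(id 'while') = { id }.
In <rest> : 'if' <decl> 'if': add FIRST('if') = { 'if' }.
Union: FOLLOW(<decl>) = { 'if', id }.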